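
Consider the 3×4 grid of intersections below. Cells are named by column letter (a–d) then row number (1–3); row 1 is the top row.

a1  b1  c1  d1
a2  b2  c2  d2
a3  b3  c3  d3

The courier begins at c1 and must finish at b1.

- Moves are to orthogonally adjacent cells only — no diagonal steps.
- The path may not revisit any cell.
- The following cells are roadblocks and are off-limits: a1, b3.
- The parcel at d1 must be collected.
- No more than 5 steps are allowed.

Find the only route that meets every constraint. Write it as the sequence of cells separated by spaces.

c1 d1 d2 c2 b2 b1

The budget equals the shortest possible length, so every move has to be on a shortest route through the required cells.
Route from c1: right to d1, down to d2, 2× left (reaching b2), up to b1 — 5 moves in all.
Check: all required cells visited; 5 ≤ 5 moves.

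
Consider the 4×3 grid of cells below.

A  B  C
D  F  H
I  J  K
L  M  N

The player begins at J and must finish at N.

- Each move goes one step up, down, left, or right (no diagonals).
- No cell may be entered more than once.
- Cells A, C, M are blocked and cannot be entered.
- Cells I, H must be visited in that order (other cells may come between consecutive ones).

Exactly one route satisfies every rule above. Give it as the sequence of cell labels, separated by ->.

The waypoints must appear in the order I, H, with no cell reused.
Route from J: left to I, up to D, 2× right (reaching H), 2× down (reaching N) — 6 moves in all.
Check: order respected (I at step 1, H at step 4).

J -> I -> D -> F -> H -> K -> N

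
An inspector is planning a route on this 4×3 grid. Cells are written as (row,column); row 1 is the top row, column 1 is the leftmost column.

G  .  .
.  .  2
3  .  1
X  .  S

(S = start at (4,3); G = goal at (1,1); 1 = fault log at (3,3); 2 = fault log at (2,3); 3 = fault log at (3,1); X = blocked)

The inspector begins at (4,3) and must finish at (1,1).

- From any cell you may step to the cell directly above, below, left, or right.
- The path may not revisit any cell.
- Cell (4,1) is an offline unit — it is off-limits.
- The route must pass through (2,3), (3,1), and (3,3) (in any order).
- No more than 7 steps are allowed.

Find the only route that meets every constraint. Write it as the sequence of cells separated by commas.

Any route must reach (2,3), (3,1), and (3,3) and still end at (1,1) within 7 moves, so the order of the required stops is forced.
Route from (4,3): 2× up (reaching (2,3)), left to (2,2), down to (3,2), left to (3,1), 2× up (reaching (1,1)) — 7 moves in all.
Check: all required cells visited; 7 ≤ 7 moves.

(4,3), (3,3), (2,3), (2,2), (3,2), (3,1), (2,1), (1,1)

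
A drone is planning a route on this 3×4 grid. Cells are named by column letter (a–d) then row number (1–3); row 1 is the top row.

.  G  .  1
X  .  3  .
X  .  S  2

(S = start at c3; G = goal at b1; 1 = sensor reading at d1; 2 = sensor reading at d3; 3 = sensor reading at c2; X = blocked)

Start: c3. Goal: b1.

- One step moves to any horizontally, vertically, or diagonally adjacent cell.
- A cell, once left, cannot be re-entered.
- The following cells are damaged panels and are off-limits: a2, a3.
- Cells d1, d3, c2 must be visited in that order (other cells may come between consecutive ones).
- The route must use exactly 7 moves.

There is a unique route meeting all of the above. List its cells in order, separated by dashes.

The waypoints must appear in the order d1, d3, c2, with no cell reused.
Route from c3: up-left 1 to b2, up-right 1 to c1, right 1 to d1, down 2 to d3, up-left 2 to b1 — 7 moves in all.
Check: order respected (1 at step 3, 2 at step 5, 3 at step 6); 7 moves as required.

c3 - b2 - c1 - d1 - d2 - d3 - c2 - b1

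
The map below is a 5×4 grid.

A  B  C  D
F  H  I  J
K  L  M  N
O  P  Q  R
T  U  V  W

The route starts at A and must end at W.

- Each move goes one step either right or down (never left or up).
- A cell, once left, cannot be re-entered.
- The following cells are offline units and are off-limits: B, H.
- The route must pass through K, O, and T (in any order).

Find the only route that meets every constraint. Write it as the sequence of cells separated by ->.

A -> F -> K -> O -> T -> U -> V -> W

Moves only go right or down, so the column and row indices never decrease.
Route from A: 4× down (reaching T), 3× right (reaching W) — 7 moves in all.
Check: all required cells visited.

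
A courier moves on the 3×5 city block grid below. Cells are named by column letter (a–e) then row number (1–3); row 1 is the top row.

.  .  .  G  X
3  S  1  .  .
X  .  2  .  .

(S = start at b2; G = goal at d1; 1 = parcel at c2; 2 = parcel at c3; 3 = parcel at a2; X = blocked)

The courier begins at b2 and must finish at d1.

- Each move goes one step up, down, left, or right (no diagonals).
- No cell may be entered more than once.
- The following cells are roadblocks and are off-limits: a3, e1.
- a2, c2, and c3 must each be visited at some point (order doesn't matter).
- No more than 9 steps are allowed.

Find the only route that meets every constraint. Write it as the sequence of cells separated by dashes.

The 9-move cap with required stops at a2, c2, c3 leaves no slack for detours.
Route from b2: left to a2, up to a1, 2× right (reaching c1), 2× down (reaching c3), right to d3, 2× up (reaching d1) — 9 moves in all.
Check: all required cells visited; 9 ≤ 9 moves.

b2 - a2 - a1 - b1 - c1 - c2 - c3 - d3 - d2 - d1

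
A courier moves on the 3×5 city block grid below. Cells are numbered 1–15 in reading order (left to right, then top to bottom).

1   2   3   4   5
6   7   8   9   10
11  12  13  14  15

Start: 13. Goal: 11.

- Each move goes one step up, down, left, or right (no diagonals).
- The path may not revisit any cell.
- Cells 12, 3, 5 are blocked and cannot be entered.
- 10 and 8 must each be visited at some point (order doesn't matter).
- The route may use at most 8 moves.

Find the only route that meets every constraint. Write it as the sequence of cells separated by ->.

13 -> 14 -> 15 -> 10 -> 9 -> 8 -> 7 -> 6 -> 11

Any route must reach 10 and 8 and still end at 11 within 8 moves, so the order of the required stops is forced.
Route from 13: right 2 to 15, up 1 to 10, left 4 to 6, down 1 to 11 — 8 moves in all.
Check: all required cells visited; 8 ≤ 8 moves.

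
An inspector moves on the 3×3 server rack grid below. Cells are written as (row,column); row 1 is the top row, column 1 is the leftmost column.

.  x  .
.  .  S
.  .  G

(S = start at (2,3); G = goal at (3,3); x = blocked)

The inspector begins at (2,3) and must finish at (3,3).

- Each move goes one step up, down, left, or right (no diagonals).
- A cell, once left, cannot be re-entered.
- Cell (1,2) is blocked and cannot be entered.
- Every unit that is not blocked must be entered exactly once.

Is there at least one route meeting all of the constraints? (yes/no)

no

Cell (1,1) has only one open neighbour but is neither the start nor the goal, so a Hamiltonian route would have to both enter and leave it through the same neighbour — impossible without revisiting.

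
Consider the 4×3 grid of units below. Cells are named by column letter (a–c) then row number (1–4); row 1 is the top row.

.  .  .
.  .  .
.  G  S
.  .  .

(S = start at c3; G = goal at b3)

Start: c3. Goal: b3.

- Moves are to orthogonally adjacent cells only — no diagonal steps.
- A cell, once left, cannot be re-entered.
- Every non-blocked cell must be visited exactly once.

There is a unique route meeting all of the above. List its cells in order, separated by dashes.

c3 - c4 - b4 - a4 - a3 - a2 - a1 - b1 - c1 - c2 - b2 - b3

Need to visit all 12 open cells exactly once, starting at c3 and ending at b3.
Cell a4 has only two open neighbours (a3 and b4), so the path must pass straight through it: one of those is the cell it's entered from and the other is where it exits.
Route from c3: down 1 to c4, left 2 to a4, up 3 to a1, right 2 to c1, down 1 to c2, left 1 to b2, down 1 to b3 — 11 moves in all.
Check: all 12 open cells covered.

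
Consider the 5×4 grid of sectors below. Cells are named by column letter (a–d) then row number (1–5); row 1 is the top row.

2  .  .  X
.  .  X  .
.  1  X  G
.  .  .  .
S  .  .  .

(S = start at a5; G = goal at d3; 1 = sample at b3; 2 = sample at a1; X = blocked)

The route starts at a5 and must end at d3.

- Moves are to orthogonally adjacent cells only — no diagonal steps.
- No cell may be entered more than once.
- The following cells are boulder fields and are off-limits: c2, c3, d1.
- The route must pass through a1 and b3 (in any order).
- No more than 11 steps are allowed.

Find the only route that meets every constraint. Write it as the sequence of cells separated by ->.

a5 -> a4 -> a3 -> a2 -> a1 -> b1 -> b2 -> b3 -> b4 -> c4 -> d4 -> d3

The 11-move cap with required stops at a1, b3 leaves no slack for detours.
Route from a5: up 4 to a1, right 1 to b1, down 3 to b4, right 2 to d4, up 1 to d3 — 11 moves in all.
Check: all required cells visited; 11 ≤ 11 moves.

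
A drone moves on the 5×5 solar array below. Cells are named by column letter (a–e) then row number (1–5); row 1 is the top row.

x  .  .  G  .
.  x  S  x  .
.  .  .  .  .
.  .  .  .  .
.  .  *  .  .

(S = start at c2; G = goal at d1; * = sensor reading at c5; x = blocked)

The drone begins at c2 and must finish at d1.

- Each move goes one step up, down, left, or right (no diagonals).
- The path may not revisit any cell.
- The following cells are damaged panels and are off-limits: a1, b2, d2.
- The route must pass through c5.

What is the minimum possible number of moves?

Any route passes through c5 somewhere between c2 and d1. Summing Manhattan distances along the two legs (c2 → c5 → d1) gives a lower bound of 3 + 5 = 8 moves.
The shortest route satisfying every rule uses 10 moves: c2 → c3 → c4 → c5 → d5 → d4 → d3 → e3 → e2 → e1 → d1.
The no-revisit rule (legs can't share cells) pushes the minimum above the 8-move bound; an exhaustive check rules out every length from 8 to 9, leaving 10 as the minimum.

10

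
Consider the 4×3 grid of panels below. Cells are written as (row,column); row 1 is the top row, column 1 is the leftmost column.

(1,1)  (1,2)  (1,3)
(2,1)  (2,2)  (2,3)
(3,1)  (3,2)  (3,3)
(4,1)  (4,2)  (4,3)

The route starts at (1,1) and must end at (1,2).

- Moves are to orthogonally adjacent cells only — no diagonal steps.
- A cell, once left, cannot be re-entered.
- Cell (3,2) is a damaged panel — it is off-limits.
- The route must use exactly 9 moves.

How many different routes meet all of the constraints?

2

Need simple routes of exactly 9 moves from (1,1) to (1,2) (Manhattan distance 1, so 4 moves are spent on a detour and 4 undoing it).
Enumerating: (1,1) (2,1) (3,1) (4,1) (4,2) (4,3) (3,3) (2,3) (1,3) (1,2) | (1,1) (2,1) (3,1) (4,1) (4,2) (4,3) (3,3) (2,3) (2,2) (1,2).
That gives 2 routes.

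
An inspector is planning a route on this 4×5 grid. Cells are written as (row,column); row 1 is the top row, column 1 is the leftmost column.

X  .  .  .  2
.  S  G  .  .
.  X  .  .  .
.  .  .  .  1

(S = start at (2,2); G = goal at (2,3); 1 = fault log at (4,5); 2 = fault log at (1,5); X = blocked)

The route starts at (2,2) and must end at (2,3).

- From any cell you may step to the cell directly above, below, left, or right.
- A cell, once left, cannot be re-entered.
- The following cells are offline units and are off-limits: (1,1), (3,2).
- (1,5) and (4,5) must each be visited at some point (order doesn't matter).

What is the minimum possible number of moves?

Any route passes through (1,5) and (4,5) in some order between (2,2) and (2,3). Summing Manhattan distances along each leg and taking the cheapest ordering ((2,2) → (4,5) → (1,5) → (2,3)) gives a lower bound of 5 + 3 + 3 = 11 moves.
A route of 11 moves achieves this: (2,2) → (1,2) → (1,3) → (1,4) → (1,5) → (2,5) → (3,5) → (4,5) → (4,4) → (3,4) → (2,4) → (2,3).
Since 11 matches the lower bound, it is optimal.

11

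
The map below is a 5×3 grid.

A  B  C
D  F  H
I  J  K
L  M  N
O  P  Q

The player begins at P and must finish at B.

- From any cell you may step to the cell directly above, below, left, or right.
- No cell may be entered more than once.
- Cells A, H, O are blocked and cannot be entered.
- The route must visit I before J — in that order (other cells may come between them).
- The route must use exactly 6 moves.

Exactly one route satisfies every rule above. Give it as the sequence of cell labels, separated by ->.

P -> M -> L -> I -> J -> F -> B

The waypoints must appear in the order I, J, with no cell reused.
Route from P: up 1 to M, left 1 to L, up 1 to I, right 1 to J, up 2 to B — 6 moves in all.
Check: order respected (I at step 3, J at step 4); 6 moves as required.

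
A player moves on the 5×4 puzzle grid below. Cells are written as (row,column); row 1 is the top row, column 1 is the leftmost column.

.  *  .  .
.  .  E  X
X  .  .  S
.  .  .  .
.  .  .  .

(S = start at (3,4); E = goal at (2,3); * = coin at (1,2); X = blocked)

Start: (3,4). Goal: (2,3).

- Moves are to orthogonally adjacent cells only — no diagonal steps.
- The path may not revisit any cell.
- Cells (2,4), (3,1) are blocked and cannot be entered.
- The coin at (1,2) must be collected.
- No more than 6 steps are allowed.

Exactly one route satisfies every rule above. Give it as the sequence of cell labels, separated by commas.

(3,4), (3,3), (3,2), (2,2), (1,2), (1,3), (2,3)

Any route must reach (1,2) and still end at (2,3) within 6 moves, so the order of the required stops is forced.
Route from (3,4): left 2 to (3,2), up 2 to (1,2), right 1 to (1,3), down 1 to (2,3) — 6 moves in all.
Check: all required cells visited; 6 ≤ 6 moves.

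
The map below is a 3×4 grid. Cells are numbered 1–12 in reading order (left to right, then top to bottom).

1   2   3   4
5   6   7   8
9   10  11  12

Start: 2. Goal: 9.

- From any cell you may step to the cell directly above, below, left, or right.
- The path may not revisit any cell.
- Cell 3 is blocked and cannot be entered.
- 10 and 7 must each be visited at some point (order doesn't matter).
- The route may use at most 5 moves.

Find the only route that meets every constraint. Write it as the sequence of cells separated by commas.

Any route must reach 10 and 7 and still end at 9 within 5 moves, so the order of the required stops is forced.
Route from 2: down 1 to 6, right 1 to 7, down 1 to 11, left 2 to 9 — 5 moves in all.
Check: all required cells visited; 5 ≤ 5 moves.

2, 6, 7, 11, 10, 9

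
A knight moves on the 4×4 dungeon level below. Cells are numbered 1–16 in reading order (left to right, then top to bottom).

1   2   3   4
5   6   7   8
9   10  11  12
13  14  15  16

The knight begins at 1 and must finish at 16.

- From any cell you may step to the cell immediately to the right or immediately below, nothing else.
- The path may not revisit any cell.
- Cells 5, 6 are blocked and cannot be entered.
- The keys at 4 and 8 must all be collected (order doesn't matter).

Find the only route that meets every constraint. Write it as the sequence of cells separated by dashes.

1 - 2 - 3 - 4 - 8 - 12 - 16

Moves only go right or down, so the column and row indices never decrease.
Route from 1: right 3 to 4, down 3 to 16 — 6 moves in all.
Check: all required cells visited.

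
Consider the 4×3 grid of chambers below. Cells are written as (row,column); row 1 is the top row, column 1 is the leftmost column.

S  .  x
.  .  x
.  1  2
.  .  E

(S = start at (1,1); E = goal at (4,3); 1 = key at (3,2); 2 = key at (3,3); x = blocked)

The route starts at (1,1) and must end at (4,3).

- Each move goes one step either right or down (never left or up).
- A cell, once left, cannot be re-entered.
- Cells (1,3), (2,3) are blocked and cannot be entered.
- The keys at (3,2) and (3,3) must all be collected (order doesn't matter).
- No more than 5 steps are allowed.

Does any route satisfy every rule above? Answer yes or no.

One route that works: (1,1) → (2,1) → (3,1) → (3,2) → (3,3) → (4,3).

yes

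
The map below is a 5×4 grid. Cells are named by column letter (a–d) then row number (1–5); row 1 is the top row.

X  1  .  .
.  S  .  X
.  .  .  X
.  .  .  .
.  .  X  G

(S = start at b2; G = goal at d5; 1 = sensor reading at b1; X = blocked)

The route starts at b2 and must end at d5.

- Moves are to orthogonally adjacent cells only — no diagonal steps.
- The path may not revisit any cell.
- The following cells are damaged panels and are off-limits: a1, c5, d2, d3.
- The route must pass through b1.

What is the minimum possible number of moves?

Any route passes through b1 somewhere between b2 and d5. Summing Manhattan distances along the two legs (b2 → b1 → d5) gives a lower bound of 1 + 6 = 7 moves.
A route of 7 moves achieves this: b2 → b1 → c1 → c2 → c3 → c4 → d4 → d5.
Since 7 matches the lower bound, it is optimal.

7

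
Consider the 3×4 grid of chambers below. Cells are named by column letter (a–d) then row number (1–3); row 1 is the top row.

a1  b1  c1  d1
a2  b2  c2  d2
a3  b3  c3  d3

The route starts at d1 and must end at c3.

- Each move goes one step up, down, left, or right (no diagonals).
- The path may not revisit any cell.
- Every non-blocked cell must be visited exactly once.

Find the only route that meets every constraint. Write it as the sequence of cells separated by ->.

Need to visit all 12 open cells exactly once, starting at d1 and ending at c3.
Route from d1: left 3 to a1, down 2 to a3, right 1 to b3, up 1 to b2, right 2 to d2, down 1 to d3, left 1 to c3 — 11 moves in all.
Check: all 12 open cells covered.

d1 -> c1 -> b1 -> a1 -> a2 -> a3 -> b3 -> b2 -> c2 -> d2 -> d3 -> c3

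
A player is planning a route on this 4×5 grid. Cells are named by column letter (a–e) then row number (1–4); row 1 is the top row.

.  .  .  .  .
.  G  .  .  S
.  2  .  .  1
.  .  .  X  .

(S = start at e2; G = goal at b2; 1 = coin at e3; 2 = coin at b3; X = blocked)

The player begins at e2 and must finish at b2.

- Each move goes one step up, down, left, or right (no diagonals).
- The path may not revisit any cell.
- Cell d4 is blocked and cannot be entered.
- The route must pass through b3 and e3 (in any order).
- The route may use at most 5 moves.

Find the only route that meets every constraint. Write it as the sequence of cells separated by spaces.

The 5-move cap with required stops at b3, e3 leaves no slack for detours.
Route from e2: down 1 to e3, left 3 to b3, up 1 to b2 — 5 moves in all.
Check: all required cells visited; 5 ≤ 5 moves.

e2 e3 d3 c3 b3 b2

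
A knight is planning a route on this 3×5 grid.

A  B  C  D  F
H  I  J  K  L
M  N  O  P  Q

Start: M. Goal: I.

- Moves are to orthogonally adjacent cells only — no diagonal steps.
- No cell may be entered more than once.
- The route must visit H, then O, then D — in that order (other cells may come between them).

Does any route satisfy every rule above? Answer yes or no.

Ignoring the required order, 20 revisit-free routes from M to I pass through all of H, O, and D; the waypoint orders that occur are H → D → O (12); O → D → H (8) — never H → O → D.

no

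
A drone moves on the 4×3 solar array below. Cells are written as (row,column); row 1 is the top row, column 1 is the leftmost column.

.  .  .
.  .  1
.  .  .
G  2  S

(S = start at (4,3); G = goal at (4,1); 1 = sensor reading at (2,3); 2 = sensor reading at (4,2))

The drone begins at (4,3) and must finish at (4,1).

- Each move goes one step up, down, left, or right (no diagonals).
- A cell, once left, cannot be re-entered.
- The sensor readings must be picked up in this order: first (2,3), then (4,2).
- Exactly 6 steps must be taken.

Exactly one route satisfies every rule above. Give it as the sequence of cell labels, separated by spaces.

(4,3) (3,3) (2,3) (2,2) (3,2) (4,2) (4,1)

The waypoints must appear in the order (2,3), (4,2), with no cell reused.
Route from (4,3): up 2 to (2,3), left 1 to (2,2), down 2 to (4,2), left 1 to (4,1) — 6 moves in all.
Check: order respected (1 at step 2, 2 at step 5); 6 moves as required.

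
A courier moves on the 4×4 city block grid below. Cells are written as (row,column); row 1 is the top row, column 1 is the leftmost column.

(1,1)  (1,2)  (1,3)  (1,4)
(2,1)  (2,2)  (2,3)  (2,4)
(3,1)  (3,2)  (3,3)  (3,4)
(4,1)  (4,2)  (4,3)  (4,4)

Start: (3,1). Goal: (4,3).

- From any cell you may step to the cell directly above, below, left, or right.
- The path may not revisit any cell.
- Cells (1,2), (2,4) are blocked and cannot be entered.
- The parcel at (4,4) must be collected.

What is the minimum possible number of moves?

Any route passes through (4,4) somewhere between (3,1) and (4,3). Summing Manhattan distances along the two legs ((3,1) → (4,4) → (4,3)) gives a lower bound of 4 + 1 = 5 moves.
A route of 5 moves achieves this: (3,1) → (3,2) → (3,3) → (3,4) → (4,4) → (4,3).
Since 5 matches the lower bound, it is optimal.

5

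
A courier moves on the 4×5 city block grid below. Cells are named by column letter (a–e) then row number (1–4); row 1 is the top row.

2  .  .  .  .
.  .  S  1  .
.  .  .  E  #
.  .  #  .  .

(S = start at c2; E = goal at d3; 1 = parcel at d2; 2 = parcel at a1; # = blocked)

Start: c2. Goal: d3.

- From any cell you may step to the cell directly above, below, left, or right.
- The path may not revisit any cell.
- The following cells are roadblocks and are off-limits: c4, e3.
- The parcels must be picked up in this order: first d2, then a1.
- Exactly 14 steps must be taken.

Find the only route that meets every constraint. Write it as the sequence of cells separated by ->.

The waypoints must appear in the order d2, a1, with no cell reused.
Route from c2: right 2 to e2, up 1 to e1, left 4 to a1, down 3 to a4, right 1 to b4, up 1 to b3, right 2 to d3 — 14 moves in all.
Check: order respected (1 at step 1, 2 at step 7); 14 moves as required.

c2 -> d2 -> e2 -> e1 -> d1 -> c1 -> b1 -> a1 -> a2 -> a3 -> a4 -> b4 -> b3 -> c3 -> d3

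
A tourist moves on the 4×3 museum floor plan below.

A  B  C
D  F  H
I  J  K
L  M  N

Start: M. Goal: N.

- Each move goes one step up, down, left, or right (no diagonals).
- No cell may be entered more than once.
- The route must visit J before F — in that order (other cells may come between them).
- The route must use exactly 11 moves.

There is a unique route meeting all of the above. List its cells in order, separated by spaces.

The waypoints must appear in the order J, F, with no cell reused.
Route from M: left 1 to L, up 1 to I, right 1 to J, up 1 to F, left 1 to D, up 1 to A, right 2 to C, down 3 to N — 11 moves in all.
Check: order respected (J at step 3, F at step 4); 11 moves as required.

M L I J F D A B C H K N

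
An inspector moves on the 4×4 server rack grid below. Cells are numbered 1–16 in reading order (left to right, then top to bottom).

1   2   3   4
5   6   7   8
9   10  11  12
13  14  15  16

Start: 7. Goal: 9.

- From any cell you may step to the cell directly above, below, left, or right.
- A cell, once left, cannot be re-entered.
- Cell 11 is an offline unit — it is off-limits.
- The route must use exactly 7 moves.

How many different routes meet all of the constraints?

7

Need simple routes of exactly 7 moves from 7 to 9 (Manhattan distance 3, so 2 moves are spent on a detour and 2 undoing it).
Enumerating: 7 3 2 6 10 14 13 9 | 7 3 2 1 5 6 10 9 | 7 8 4 3 2 6 10 9 | 7 8 4 3 2 6 5 9 | 7 8 4 3 2 1 5 9 | 7 8 12 16 15 14 10 9 | 7 8 12 16 15 14 13 9.
That gives 7 routes.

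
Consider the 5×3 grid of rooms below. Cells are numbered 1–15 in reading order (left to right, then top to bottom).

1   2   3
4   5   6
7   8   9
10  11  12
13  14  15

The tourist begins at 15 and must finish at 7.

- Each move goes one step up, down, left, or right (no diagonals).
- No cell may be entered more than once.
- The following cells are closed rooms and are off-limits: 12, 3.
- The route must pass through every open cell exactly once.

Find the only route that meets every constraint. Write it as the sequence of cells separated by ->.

Need to visit all 13 open cells exactly once, starting at 15 and ending at 7.
Cell 1 has only two open neighbours (4 and 2), so the path must pass straight through it: one of those is the cell it's entered from and the other is where it exits.
Route from 15: left 2 to 13, up 1 to 10, right 1 to 11, up 1 to 8, right 1 to 9, up 1 to 6, left 1 to 5, up 1 to 2, left 1 to 1, down 2 to 7 — 12 moves in all.
Check: all 13 open cells covered.

15 -> 14 -> 13 -> 10 -> 11 -> 8 -> 9 -> 6 -> 5 -> 2 -> 1 -> 4 -> 7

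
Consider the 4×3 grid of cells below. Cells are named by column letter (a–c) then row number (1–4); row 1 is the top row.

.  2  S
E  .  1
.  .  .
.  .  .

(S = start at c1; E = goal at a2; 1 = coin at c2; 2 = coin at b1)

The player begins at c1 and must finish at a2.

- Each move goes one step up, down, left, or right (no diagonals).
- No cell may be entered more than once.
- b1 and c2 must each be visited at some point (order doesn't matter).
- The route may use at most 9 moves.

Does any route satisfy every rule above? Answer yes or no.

One route that works: c1 → c2 → b2 → b1 → a1 → a2.

yes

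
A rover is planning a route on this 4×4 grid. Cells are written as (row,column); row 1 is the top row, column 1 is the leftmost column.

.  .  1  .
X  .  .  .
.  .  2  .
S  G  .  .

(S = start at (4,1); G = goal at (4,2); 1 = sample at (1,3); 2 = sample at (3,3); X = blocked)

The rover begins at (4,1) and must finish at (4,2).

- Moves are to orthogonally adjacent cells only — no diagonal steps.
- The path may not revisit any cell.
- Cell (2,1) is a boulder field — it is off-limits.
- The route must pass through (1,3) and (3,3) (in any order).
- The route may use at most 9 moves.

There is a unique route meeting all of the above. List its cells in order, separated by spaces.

(4,1) (3,1) (3,2) (2,2) (1,2) (1,3) (2,3) (3,3) (4,3) (4,2)

Any route must reach (1,3) and (3,3) and still end at (4,2) within 9 moves, so the order of the required stops is forced.
Route from (4,1): up 1 to (3,1), right 1 to (3,2), up 2 to (1,2), right 1 to (1,3), down 3 to (4,3), left 1 to (4,2) — 9 moves in all.
Check: all required cells visited; 9 ≤ 9 moves.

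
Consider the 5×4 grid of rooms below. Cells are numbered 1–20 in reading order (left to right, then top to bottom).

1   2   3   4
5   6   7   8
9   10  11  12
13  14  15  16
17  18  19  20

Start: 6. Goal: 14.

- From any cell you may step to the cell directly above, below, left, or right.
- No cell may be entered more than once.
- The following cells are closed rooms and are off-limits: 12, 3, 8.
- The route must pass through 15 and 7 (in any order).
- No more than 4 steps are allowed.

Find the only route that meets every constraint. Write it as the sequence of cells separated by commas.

The 4-move cap with required stops at 15, 7 leaves no slack for detours.
Route from 6: right to 7, 2× down (reaching 15), left to 14 — 4 moves in all.
Check: all required cells visited; 4 ≤ 4 moves.

6, 7, 11, 15, 14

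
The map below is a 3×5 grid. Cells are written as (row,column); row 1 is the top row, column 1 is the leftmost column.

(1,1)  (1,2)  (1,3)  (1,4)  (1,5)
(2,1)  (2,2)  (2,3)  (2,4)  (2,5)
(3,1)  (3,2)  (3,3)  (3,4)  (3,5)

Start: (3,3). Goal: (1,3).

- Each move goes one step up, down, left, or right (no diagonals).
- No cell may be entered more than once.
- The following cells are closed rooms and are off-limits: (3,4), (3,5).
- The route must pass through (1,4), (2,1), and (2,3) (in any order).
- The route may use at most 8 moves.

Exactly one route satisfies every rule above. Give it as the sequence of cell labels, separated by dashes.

The 8-move cap with required stops at (1,4), (2,1), (2,3) leaves no slack for detours.
Route from (3,3): 2× left (reaching (3,1)), up to (2,1), 3× right (reaching (2,4)), up to (1,4), left to (1,3) — 8 moves in all.
Check: all required cells visited; 8 ≤ 8 moves.

(3,3) - (3,2) - (3,1) - (2,1) - (2,2) - (2,3) - (2,4) - (1,4) - (1,3)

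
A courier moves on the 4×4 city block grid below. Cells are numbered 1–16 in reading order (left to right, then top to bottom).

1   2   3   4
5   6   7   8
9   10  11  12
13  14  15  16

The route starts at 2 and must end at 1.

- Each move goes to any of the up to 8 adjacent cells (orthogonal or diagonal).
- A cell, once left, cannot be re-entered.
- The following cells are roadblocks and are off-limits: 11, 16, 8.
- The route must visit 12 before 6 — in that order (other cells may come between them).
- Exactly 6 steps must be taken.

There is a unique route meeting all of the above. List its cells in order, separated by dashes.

2 - 7 - 12 - 15 - 10 - 6 - 1

The waypoints must appear in the order 12, 6, with no cell reused.
Route from 2: down-right 2 to 12, down-left 1 to 15, up-left 1 to 10, up 1 to 6, up-left 1 to 1 — 6 moves in all.
Check: order respected (12 at step 2, 6 at step 5); 6 moves as required.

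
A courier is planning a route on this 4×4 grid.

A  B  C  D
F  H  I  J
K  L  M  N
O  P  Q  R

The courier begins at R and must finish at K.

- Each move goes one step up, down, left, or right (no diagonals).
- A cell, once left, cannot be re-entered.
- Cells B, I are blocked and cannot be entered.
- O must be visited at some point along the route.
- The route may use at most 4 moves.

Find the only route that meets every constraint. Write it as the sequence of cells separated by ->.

R -> Q -> P -> O -> K

Any route must reach O and still end at K within 4 moves, so the order of the required stops is forced.
Route from R: left 3 to O, up 1 to K — 4 moves in all.
Check: all required cells visited; 4 ≤ 4 moves.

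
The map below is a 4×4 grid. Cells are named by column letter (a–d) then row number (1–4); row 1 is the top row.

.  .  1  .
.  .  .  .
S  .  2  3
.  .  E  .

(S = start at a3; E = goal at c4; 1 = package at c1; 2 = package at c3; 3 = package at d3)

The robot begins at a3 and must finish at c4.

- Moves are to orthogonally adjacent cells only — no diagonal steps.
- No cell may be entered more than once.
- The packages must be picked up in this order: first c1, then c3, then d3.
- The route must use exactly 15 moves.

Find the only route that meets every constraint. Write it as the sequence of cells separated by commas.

a3, a4, b4, b3, b2, a2, a1, b1, c1, d1, d2, c2, c3, d3, d4, c4

The waypoints must appear in the order c1, c3, d3, with no cell reused.
Route from a3: down to a4, right to b4, 2× up (reaching b2), left to a2, up to a1, 3× right (reaching d1), down to d2, left to c2, down to c3, right to d3, down to d4, left to c4 — 15 moves in all.
Check: order respected (1 at step 8, 2 at step 12, 3 at step 13); 15 moves as required.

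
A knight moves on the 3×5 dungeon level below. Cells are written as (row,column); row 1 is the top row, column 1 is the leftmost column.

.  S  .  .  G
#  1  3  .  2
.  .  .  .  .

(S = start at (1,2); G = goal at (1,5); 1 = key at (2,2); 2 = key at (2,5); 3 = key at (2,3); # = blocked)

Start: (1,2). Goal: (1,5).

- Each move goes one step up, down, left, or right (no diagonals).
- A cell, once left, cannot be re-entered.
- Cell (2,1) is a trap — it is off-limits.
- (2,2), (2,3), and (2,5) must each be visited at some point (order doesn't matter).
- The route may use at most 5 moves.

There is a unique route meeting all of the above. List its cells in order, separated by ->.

(1,2) -> (2,2) -> (2,3) -> (2,4) -> (2,5) -> (1,5)

The 5-move cap with required stops at (2,2), (2,3), (2,5) leaves no slack for detours.
Route from (1,2): down to (2,2), 3× right (reaching (2,5)), up to (1,5) — 5 moves in all.
Check: all required cells visited; 5 ≤ 5 moves.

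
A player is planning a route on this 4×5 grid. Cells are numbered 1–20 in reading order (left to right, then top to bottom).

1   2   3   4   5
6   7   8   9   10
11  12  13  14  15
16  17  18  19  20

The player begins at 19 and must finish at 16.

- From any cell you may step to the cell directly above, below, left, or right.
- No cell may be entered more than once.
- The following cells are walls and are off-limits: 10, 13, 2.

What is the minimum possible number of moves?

3

The Manhattan distance from 19 to 16 is |4−4| + |4−1| = 3, so at least 3 moves are needed.
A route of 3 moves achieves this: 19 → 18 → 17 → 16.
Since 3 matches the lower bound, it is optimal.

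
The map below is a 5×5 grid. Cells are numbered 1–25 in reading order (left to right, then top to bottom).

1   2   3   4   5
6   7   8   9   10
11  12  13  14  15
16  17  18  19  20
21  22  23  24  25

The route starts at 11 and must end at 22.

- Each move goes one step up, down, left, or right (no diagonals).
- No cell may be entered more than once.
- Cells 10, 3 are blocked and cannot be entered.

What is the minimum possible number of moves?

3

The Manhattan distance from 11 to 22 is |3−5| + |1−2| = 3, so at least 3 moves are needed.
A route of 3 moves achieves this: 11 → 16 → 21 → 22.
Since 3 matches the lower bound, it is optimal.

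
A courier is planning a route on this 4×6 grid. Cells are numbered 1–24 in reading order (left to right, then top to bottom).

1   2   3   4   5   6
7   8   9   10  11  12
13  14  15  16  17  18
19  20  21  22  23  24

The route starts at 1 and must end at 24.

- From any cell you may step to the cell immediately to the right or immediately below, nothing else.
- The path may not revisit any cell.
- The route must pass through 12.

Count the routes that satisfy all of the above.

A right/down-only route from 1 to 24 makes exactly 3 down-moves and 5 right-moves in some order.
With no other constraints that would be C(8,3) = 56 routes.
Split at 12 and multiply the segment counts: 1→12: 6; 12→24: 1; product = 6.
That gives 6 routes.

6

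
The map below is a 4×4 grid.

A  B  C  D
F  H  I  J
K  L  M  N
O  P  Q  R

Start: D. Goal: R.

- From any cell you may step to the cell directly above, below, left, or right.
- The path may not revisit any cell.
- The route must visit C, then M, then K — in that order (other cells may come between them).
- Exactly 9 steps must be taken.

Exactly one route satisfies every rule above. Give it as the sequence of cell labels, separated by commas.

D, C, I, M, L, K, O, P, Q, R

The waypoints must appear in the order C, M, K, with no cell reused.
Route from D: left to C, 2× down (reaching M), 2× left (reaching K), down to O, 3× right (reaching R) — 9 moves in all.
Check: order respected (C at step 1, M at step 3, K at step 5); 9 moves as required.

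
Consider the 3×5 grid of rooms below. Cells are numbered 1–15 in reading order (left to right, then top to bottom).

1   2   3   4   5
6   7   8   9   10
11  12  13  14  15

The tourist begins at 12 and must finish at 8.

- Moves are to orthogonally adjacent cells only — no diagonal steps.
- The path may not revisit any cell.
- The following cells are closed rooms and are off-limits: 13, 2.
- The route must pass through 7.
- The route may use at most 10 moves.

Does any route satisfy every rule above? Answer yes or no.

yes

One route that works: 12 → 7 → 8.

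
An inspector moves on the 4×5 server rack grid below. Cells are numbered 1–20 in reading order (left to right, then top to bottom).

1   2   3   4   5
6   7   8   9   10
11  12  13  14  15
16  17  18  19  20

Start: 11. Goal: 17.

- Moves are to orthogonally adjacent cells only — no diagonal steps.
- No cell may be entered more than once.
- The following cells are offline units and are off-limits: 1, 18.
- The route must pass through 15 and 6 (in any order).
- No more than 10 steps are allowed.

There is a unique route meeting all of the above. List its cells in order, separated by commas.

The budget equals the shortest possible length, so every move has to be on a shortest route through the required cells.
Route from 11: up 1 to 6, right 4 to 10, down 1 to 15, left 3 to 12, down 1 to 17 — 10 moves in all.
Check: all required cells visited; 10 ≤ 10 moves.

11, 6, 7, 8, 9, 10, 15, 14, 13, 12, 17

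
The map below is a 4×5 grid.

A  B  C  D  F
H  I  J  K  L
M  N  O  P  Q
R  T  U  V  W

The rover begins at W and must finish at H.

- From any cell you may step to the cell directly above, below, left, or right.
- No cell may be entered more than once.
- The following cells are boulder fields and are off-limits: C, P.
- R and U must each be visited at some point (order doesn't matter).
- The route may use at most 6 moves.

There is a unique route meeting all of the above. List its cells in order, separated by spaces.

W V U T R M H

The 6-move cap with required stops at R, U leaves no slack for detours.
Route from W: left 4 to R, up 2 to H — 6 moves in all.
Check: all required cells visited; 6 ≤ 6 moves.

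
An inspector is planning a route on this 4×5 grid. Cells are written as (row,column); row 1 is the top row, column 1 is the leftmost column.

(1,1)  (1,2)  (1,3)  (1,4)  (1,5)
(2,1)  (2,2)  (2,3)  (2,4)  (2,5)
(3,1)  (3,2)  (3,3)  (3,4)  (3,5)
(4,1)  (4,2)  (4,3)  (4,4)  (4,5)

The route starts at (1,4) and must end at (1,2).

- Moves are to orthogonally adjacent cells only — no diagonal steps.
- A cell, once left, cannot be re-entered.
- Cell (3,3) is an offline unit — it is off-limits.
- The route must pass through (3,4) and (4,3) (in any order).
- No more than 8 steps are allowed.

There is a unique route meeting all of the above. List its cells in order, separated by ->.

The budget equals the shortest possible length, so every move has to be on a shortest route through the required cells.
Route from (1,4): 3× down (reaching (4,4)), 2× left (reaching (4,2)), 3× up (reaching (1,2)) — 8 moves in all.
Check: all required cells visited; 8 ≤ 8 moves.

(1,4) -> (2,4) -> (3,4) -> (4,4) -> (4,3) -> (4,2) -> (3,2) -> (2,2) -> (1,2)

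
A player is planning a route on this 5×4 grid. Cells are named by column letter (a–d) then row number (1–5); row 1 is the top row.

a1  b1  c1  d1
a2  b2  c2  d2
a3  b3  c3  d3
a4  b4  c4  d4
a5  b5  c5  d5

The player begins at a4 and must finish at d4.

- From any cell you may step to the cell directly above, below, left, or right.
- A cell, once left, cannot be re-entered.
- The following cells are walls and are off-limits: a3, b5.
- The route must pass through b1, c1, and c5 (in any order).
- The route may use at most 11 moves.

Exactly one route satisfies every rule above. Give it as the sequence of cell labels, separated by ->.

a4 -> b4 -> b3 -> b2 -> b1 -> c1 -> c2 -> c3 -> c4 -> c5 -> d5 -> d4

Any route must reach b1, c1, and c5 and still end at d4 within 11 moves, so the order of the required stops is forced.
Route from a4: right to b4, 3× up (reaching b1), right to c1, 4× down (reaching c5), right to d5, up to d4 — 11 moves in all.
Check: all required cells visited; 11 ≤ 11 moves.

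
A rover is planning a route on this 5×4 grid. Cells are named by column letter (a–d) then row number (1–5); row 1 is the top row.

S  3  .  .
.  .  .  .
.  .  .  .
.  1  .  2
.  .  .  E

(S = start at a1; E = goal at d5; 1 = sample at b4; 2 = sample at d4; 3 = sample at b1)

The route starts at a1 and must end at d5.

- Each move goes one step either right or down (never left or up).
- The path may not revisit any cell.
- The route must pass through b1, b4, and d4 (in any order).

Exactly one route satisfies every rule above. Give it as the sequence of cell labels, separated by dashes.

Moves only go right or down, so the column and row indices never decrease.
Route from a1: right 1 to b1, down 3 to b4, right 2 to d4, down 1 to d5 — 7 moves in all.
Check: all required cells visited.

a1 - b1 - b2 - b3 - b4 - c4 - d4 - d5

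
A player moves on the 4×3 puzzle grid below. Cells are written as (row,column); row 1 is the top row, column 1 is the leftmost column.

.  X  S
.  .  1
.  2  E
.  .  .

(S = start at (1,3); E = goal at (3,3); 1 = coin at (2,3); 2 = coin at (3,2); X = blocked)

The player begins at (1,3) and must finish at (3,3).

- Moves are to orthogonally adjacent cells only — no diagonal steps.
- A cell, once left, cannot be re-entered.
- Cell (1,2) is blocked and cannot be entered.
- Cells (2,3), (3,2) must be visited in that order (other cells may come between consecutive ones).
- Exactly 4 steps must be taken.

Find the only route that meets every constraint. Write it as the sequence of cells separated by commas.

The waypoints must appear in the order (2,3), (3,2), with no cell reused.
Route from (1,3): down to (2,3), left to (2,2), down to (3,2), right to (3,3) — 4 moves in all.
Check: order respected (1 at step 1, 2 at step 3); 4 moves as required.

(1,3), (2,3), (2,2), (3,2), (3,3)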